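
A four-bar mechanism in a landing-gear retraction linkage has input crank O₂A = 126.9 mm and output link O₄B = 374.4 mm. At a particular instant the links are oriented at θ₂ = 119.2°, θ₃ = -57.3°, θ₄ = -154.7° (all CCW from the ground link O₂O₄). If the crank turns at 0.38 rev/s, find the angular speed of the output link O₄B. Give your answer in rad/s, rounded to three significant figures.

ω₂ = 2.388 rad/s (from 0.38 rev/s).
Differentiating the loop-closure r₂e^{iθ₂}+r₃e^{iθ₃}=r₁+r₄e^{iθ₄} gives r₂ω₂e^{iθ₂}+r₃ω₃e^{iθ₃}=r₄ω₄e^{iθ₄}.
Eliminating the other unknown: ω₄ = r₂ω₂ sin(θ₂−θ₃) / [r₄ sin(θ₄−θ₃)].
Numerator sine = +0.06105; denominator sine = -0.99167.
Result = 0.1269·2.388·(+0.06105) / (0.3744·(-0.99167)) = -0.049819 rad/s; magnitude 0.049819 rad/s.

0.0498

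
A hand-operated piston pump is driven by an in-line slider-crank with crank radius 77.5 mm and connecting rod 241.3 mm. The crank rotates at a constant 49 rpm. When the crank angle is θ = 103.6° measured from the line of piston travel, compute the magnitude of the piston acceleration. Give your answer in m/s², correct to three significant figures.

ω = 2π·49/60 = 5.131 rad/s
x(θ) = r cosθ + √(L² − r² sin²θ); with ω constant, a = ω²·d²x/dθ².
d²x/dθ² = −r cosθ − r²(cos2θ)/√u − r⁴ sin²2θ/(4u^{3/2}),  u = L² − r² sin²θ = 0.0525515 m².
Substituting r = 0.0775 m, L = 0.2413 m, θ = 103.6°: d²x/dθ² = +0.04137 m.
a = ω²·d²x/dθ² = (5.131)²·(+0.04137) = +1.0893 m/s²;  |a| = 1.0893 m/s².

1.09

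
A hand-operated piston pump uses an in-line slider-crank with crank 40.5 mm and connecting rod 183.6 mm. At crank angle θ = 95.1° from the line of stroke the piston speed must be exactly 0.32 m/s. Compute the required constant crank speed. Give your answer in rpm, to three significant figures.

For an in-line slider-crank, |v_piston| = rω|sinθ|·[1 + r cosθ/√(L² − r² sin²θ)].
With r = 0.0405 m, L = 0.1836 m, θ = 95.1°: the bracketed kinematic factor |dx/dθ| = 0.039529 m.
ω = v/|dx/dθ| = 0.32/0.039529 = 8.0954 rad/s.
N = 60ω/(2π) = 77.305 rpm.

77.3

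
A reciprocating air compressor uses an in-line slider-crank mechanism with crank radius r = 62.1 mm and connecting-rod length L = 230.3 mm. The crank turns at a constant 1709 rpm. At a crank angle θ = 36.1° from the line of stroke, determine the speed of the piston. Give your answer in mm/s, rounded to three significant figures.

7990

ω = 2π·1709/60 = 179 rad/s
For an in-line slider-crank, x = r cosθ + √(L² − r² sin²θ), so v = −rω sinθ·[1 + r cosθ/√(L² − r² sin²θ)].
With r = 0.0621 m, L = 0.2303 m, θ = 36.1°: √(L² − r² sin²θ) = 0.22737 m.
v = −0.0621·179·0.58920·[1 + 0.0621·0.80799/0.22737] = -7.9932 m/s.
|v| = 7.9932 m/s = 7993.2 mm/s.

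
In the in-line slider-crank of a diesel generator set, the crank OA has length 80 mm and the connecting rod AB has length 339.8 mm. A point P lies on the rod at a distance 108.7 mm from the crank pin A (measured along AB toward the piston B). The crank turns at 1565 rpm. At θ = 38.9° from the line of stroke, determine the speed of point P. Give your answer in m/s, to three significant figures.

11.1

ω = 163.9 rad/s.  Crank-pin speed |V_A| = rω = 13.111 m/s, perpendicular to OA.
Rod angle: sinφ = −(r/L) sinθ ⇒ φ = -8.502°; ω_rod = −rω cosθ/√(L²−r²sin²θ) = -30.362 rad/s.
V_P = V_A + ω_rod × AP, with AP = 0.1087 m along the rod.
Components: V_Px = −rω sinθ − a·ω_rod·sinφ = -8.7211 m/s;  V_Py = rω cosθ + a·ω_rod·cosφ = +6.9394 m/s.
|V_P| = √(V_Px² + V_Py²) = 11.145 m/s.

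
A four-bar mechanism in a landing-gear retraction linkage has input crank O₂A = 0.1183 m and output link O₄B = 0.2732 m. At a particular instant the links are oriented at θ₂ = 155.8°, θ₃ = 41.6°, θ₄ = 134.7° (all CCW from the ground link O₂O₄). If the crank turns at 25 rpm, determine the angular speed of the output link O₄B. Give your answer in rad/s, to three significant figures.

ω₂ = 2.618 rad/s (from 25 rpm).
Differentiating the loop-closure r₂e^{iθ₂}+r₃e^{iθ₃}=r₁+r₄e^{iθ₄} gives r₂ω₂e^{iθ₂}+r₃ω₃e^{iθ₃}=r₄ω₄e^{iθ₄}.
Eliminating the other unknown: ω₄ = r₂ω₂ sin(θ₂−θ₃) / [r₄ sin(θ₄−θ₃)].
Numerator sine = +0.91212; denominator sine = +0.99854.
Result = 0.1183·2.618·(+0.91212) / (0.2732·(+0.99854)) = +1.0355 rad/s; magnitude 1.0355 rad/s.

1.04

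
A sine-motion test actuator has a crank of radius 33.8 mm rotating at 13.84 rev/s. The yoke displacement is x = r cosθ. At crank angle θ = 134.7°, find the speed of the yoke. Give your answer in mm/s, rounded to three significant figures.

2090

ω = 86.96 rad/s (from 13.84 rev/s).
x = r cosθ ⇒ ẋ = −rω sinθ.
|v| = rω|sinθ| = 0.0338·86.96·|sin 134.7°| = 2.0892 m/s = 2089.2 mm/s.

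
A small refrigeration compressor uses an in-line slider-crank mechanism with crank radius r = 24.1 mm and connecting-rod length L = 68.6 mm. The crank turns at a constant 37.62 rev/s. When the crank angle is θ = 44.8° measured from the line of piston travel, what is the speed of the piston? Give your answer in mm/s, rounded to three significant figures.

5050

ω = 2π·37.6 = 236.4 rad/s
For an in-line slider-crank, x = r cosθ + √(L² − r² sin²θ), so v = −rω sinθ·[1 + r cosθ/√(L² − r² sin²θ)].
With r = 0.0241 m, L = 0.0686 m, θ = 44.8°: √(L² − r² sin²θ) = 0.066465 m.
v = −0.0241·236.4·0.70463·[1 + 0.0241·0.70957/0.066465] = -5.0468 m/s.
|v| = 5.0468 m/s = 5046.8 mm/s.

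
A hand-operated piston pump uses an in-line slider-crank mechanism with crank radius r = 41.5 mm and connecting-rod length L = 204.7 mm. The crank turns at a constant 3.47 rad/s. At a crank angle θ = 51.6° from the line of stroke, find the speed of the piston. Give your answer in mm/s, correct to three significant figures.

ω = 3.47 rad/s
For an in-line slider-crank, x = r cosθ + √(L² − r² sin²θ), so v = −rω sinθ·[1 + r cosθ/√(L² − r² sin²θ)].
With r = 0.0415 m, L = 0.2047 m, θ = 51.6°: √(L² − r² sin²θ) = 0.2021 m.
v = −0.0415·3.47·0.78369·[1 + 0.0415·0.62115/0.2021] = -0.12725 m/s.
|v| = 0.12725 m/s = 127.25 mm/s.

127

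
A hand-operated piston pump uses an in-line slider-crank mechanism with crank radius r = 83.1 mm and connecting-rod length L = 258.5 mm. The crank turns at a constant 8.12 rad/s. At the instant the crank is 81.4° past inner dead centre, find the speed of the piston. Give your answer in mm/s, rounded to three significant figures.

701

ω = 8.12 rad/s
For an in-line slider-crank, x = r cosθ + √(L² − r² sin²θ), so v = −rω sinθ·[1 + r cosθ/√(L² − r² sin²θ)].
With r = 0.0831 m, L = 0.2585 m, θ = 81.4°: √(L² − r² sin²θ) = 0.24509 m.
v = −0.0831·8.12·0.98876·[1 + 0.0831·0.14954/0.24509] = -0.70101 m/s.
|v| = 0.70101 m/s = 701.01 mm/s.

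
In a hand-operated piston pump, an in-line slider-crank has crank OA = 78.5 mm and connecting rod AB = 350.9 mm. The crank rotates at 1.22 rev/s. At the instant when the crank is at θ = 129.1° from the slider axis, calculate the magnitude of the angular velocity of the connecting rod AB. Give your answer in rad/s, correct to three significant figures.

1.10

ω = 7.665 rad/s (converted from 1.22 rev/s).
The rod makes angle φ with the slider axis where L sinφ = r sinθ; differentiating, L cosφ·φ̇ = r ω cosθ.
L cosφ = √(L² − r² sin²θ) = 0.34557 m.
|ω_rod| = r ω |cosθ| / √(L² − r² sin²θ) = 0.0785·7.665·0.63068/0.34557 = 1.0982 rad/s.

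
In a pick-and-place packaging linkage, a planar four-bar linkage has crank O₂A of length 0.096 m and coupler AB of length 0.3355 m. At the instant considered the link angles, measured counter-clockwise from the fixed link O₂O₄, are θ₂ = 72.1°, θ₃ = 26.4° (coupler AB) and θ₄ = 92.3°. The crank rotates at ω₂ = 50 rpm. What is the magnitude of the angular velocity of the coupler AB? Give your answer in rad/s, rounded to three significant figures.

ω₂ = 5.236 rad/s (from 50 rpm).
Differentiating the loop-closure r₂e^{iθ₂}+r₃e^{iθ₃}=r₁+r₄e^{iθ₄} gives r₂ω₂e^{iθ₂}+r₃ω₃e^{iθ₃}=r₄ω₄e^{iθ₄}.
Eliminating the other unknown: ω₃ = r₂ω₂ sin(θ₄−θ₂) / [r₃ sin(θ₃−θ₄)].
Numerator sine = +0.34530; denominator sine = -0.91283.
Result = 0.096·5.236·(+0.34530) / (0.3355·(-0.91283)) = -0.56673 rad/s; magnitude 0.56673 rad/s.

0.567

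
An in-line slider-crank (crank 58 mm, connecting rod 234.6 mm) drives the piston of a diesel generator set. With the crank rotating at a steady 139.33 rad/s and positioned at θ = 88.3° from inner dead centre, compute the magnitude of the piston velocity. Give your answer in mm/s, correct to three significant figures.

8140

ω = 139.3 rad/s
For an in-line slider-crank, x = r cosθ + √(L² − r² sin²θ), so v = −rω sinθ·[1 + r cosθ/√(L² − r² sin²θ)].
With r = 0.058 m, L = 0.2346 m, θ = 88.3°: √(L² − r² sin²θ) = 0.22732 m.
v = −0.058·139.3·0.99956·[1 + 0.058·0.02967/0.22732] = -8.1387 m/s.
|v| = 8.1387 m/s = 8138.7 mm/s.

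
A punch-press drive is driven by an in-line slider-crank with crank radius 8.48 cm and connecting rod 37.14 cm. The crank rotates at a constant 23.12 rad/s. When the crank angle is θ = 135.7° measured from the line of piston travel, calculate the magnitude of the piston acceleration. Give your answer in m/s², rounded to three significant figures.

32.0

ω = 23.12 rad/s
x(θ) = r cosθ + √(L² − r² sin²θ); with ω constant, a = ω²·d²x/dθ².
d²x/dθ² = −r cosθ − r²(cos2θ)/√u − r⁴ sin²2θ/(4u^{3/2}),  u = L² − r² sin²θ = 0.13443 m².
Substituting r = 0.0848 m, L = 0.3714 m, θ = 135.7°: d²x/dθ² = +0.059949 m.
a = ω²·d²x/dθ² = (23.12)²·(+0.059949) = +32.045 m/s²;  |a| = 32.045 m/s².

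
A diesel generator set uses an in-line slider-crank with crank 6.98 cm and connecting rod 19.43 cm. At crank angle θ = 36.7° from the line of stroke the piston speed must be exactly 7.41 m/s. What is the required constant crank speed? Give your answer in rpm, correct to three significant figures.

For an in-line slider-crank, |v_piston| = rω|sinθ|·[1 + r cosθ/√(L² − r² sin²θ)].
With r = 0.0698 m, L = 0.1943 m, θ = 36.7°: the bracketed kinematic factor |dx/dθ| = 0.054016 m.
ω = v/|dx/dθ| = 7.41/0.054016 = 137.18 rad/s.
N = 60ω/(2π) = 1310 rpm.

1310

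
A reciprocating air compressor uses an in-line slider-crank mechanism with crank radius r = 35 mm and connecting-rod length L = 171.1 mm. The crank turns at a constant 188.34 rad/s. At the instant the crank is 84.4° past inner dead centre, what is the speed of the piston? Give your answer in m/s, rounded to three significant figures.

6.69

ω = 188.3 rad/s
For an in-line slider-crank, x = r cosθ + √(L² − r² sin²θ), so v = −rω sinθ·[1 + r cosθ/√(L² − r² sin²θ)].
With r = 0.035 m, L = 0.1711 m, θ = 84.4°: √(L² − r² sin²θ) = 0.16752 m.
v = −0.035·188.3·0.99523·[1 + 0.035·0.09758/0.16752] = -6.6942 m/s.
|v| = 6.6942 m/s.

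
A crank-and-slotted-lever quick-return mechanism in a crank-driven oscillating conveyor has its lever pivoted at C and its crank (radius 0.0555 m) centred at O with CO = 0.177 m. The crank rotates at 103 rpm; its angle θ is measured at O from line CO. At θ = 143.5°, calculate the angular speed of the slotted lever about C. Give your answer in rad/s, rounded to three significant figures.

2.79

ω = 10.79 rad/s (from 103 rpm).
Crank pin A relative to C: A = (d + r cosθ, r sinθ); lever angle φ = atan2(r sinθ, d + r cosθ).
Differentiating tanφ: φ̇ = rω(d cosθ + r)/(d² + r² + 2dr cosθ).
d² + r² + 2dr cosθ = |CA|² = 0.0186159 m²;  d cosθ + r = -0.086783 m.
|ω_lever| = |0.0555·10.79·-0.086783| / 0.0186159 = 2.7907 rad/s.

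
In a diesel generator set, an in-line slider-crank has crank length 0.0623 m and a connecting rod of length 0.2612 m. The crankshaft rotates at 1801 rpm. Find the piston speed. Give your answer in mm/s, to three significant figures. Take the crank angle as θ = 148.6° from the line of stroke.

4870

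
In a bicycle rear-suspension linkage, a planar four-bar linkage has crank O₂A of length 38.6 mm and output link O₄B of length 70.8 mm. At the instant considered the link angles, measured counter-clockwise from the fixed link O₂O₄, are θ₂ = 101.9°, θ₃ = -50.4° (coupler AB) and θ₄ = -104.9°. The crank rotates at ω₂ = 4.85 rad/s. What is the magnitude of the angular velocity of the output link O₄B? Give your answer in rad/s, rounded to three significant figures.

ω₂ = 4.85 rad/s
Differentiating the loop-closure r₂e^{iθ₂}+r₃e^{iθ₃}=r₁+r₄e^{iθ₄} gives r₂ω₂e^{iθ₂}+r₃ω₃e^{iθ₃}=r₄ω₄e^{iθ₄}.
Eliminating the other unknown: ω₄ = r₂ω₂ sin(θ₂−θ₃) / [r₄ sin(θ₄−θ₃)].
Numerator sine = +0.46484; denominator sine = -0.81412.
Result = 0.0386·4.85·(+0.46484) / (0.0708·(-0.81412)) = -1.5098 rad/s; magnitude 1.5098 rad/s.

1.51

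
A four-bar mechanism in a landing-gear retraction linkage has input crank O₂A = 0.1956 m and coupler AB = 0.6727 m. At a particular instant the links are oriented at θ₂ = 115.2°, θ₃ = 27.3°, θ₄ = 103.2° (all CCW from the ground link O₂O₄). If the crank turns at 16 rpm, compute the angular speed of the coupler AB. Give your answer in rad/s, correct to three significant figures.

ω₂ = 1.676 rad/s (from 16 rpm).
Differentiating the loop-closure r₂e^{iθ₂}+r₃e^{iθ₃}=r₁+r₄e^{iθ₄} gives r₂ω₂e^{iθ₂}+r₃ω₃e^{iθ₃}=r₄ω₄e^{iθ₄}.
Eliminating the other unknown: ω₃ = r₂ω₂ sin(θ₄−θ₂) / [r₃ sin(θ₃−θ₄)].
Numerator sine = -0.20791; denominator sine = -0.96987.
Result = 0.1956·1.676·(-0.20791) / (0.6727·(-0.96987)) = +0.10444 rad/s; magnitude 0.10444 rad/s.

0.104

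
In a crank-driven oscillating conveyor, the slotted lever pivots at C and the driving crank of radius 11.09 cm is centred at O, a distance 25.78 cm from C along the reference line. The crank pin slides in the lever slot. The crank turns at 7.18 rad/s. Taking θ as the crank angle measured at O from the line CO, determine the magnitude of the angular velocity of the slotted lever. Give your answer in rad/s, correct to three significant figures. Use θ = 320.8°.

ω = 7.18 rad/s
Crank pin A relative to C: A = (d + r cosθ, r sinθ); lever angle φ = atan2(r sinθ, d + r cosθ).
Differentiating tanφ: φ̇ = rω(d cosθ + r)/(d² + r² + 2dr cosθ).
d² + r² + 2dr cosθ = |CA|² = 0.123071 m²;  d cosθ + r = +0.31068 m.
|ω_lever| = |0.1109·7.18·+0.31068| / 0.123071 = 2.0101 rad/s.

2.01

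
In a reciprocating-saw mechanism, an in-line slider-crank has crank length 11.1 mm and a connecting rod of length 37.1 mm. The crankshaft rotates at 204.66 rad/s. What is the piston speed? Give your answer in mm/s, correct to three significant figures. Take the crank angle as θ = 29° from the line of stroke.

1390

ω = 204.7 rad/s
For an in-line slider-crank, x = r cosθ + √(L² − r² sin²θ), so v = −rω sinθ·[1 + r cosθ/√(L² − r² sin²θ)].
With r = 0.0111 m, L = 0.0371 m, θ = 29°: √(L² − r² sin²θ) = 0.036708 m.
v = −0.0111·204.7·0.48481·[1 + 0.0111·0.87462/0.036708] = -1.3926 m/s.
|v| = 1.3926 m/s = 1392.6 mm/s.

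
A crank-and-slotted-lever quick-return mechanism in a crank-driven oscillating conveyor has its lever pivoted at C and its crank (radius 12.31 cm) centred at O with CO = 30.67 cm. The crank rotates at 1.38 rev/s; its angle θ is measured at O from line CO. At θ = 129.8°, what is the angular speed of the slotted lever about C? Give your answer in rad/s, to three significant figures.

1.28

ω = 8.671 rad/s (from 1.38 rev/s).
Crank pin A relative to C: A = (d + r cosθ, r sinθ); lever angle φ = atan2(r sinθ, d + r cosθ).
Differentiating tanφ: φ̇ = rω(d cosθ + r)/(d² + r² + 2dr cosθ).
d² + r² + 2dr cosθ = |CA|² = 0.0608841 m²;  d cosθ + r = -0.073222 m.
|ω_lever| = |0.1231·8.671·-0.073222| / 0.0608841 = 1.2837 rad/s.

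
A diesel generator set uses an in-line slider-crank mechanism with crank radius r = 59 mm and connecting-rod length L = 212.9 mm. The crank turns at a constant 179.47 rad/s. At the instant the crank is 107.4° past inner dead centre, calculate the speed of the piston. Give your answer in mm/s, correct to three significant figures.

9240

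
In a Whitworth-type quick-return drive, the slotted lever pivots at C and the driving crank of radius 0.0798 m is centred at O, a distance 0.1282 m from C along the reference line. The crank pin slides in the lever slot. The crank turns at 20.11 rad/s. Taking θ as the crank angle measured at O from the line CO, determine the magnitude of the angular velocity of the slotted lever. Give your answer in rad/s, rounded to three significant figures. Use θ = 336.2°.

7.62

ω = 20.11 rad/s
Crank pin A relative to C: A = (d + r cosθ, r sinθ); lever angle φ = atan2(r sinθ, d + r cosθ).
Differentiating tanφ: φ̇ = rω(d cosθ + r)/(d² + r² + 2dr cosθ).
d² + r² + 2dr cosθ = |CA|² = 0.041524 m²;  d cosθ + r = +0.1971 m.
|ω_lever| = |0.0798·20.11·+0.1971| / 0.041524 = 7.6172 rad/s.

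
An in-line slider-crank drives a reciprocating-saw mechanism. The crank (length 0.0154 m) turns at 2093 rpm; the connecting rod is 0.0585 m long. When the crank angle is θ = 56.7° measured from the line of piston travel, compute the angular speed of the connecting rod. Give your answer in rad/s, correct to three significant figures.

32.5

ω = 219.2 rad/s (converted from 2093 rpm).
The rod makes angle φ with the slider axis where L sinφ = r sinθ; differentiating, L cosφ·φ̇ = r ω cosθ.
L cosφ = √(L² − r² sin²θ) = 0.057066 m.
|ω_rod| = r ω |cosθ| / √(L² − r² sin²θ) = 0.0154·219.2·0.54902/0.057066 = 32.473 rad/s.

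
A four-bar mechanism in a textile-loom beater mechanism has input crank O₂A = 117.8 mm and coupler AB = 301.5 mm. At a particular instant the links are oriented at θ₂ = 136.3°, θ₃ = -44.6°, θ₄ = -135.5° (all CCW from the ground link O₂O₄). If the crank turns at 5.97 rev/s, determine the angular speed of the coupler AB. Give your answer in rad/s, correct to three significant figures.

14.7

ω₂ = 37.51 rad/s (from 5.97 rev/s).
Differentiating the loop-closure r₂e^{iθ₂}+r₃e^{iθ₃}=r₁+r₄e^{iθ₄} gives r₂ω₂e^{iθ₂}+r₃ω₃e^{iθ₃}=r₄ω₄e^{iθ₄}.
Eliminating the other unknown: ω₃ = r₂ω₂ sin(θ₄−θ₂) / [r₃ sin(θ₃−θ₄)].
Numerator sine = +0.99951; denominator sine = +0.99988.
Result = 0.1178·37.51·(+0.99951) / (0.3015·(+0.99988)) = +14.65 rad/s; magnitude 14.65 rad/s.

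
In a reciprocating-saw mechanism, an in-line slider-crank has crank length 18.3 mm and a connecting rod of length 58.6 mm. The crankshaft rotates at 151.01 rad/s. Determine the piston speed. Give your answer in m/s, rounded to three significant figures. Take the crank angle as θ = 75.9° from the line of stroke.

ω = 151 rad/s
For an in-line slider-crank, x = r cosθ + √(L² − r² sin²θ), so v = −rω sinθ·[1 + r cosθ/√(L² − r² sin²θ)].
With r = 0.0183 m, L = 0.0586 m, θ = 75.9°: √(L² − r² sin²θ) = 0.055848 m.
v = −0.0183·151·0.96987·[1 + 0.0183·0.24362/0.055848] = -2.8942 m/s.
|v| = 2.8942 m/s.

2.89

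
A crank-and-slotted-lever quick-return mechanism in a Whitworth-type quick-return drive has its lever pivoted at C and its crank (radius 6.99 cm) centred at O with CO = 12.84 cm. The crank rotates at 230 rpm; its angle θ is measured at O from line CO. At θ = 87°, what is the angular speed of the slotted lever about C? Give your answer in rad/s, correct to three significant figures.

5.78

ω = 24.09 rad/s (from 230 rpm).
Crank pin A relative to C: A = (d + r cosθ, r sinθ); lever angle φ = atan2(r sinθ, d + r cosθ).
Differentiating tanφ: φ̇ = rω(d cosθ + r)/(d² + r² + 2dr cosθ).
d² + r² + 2dr cosθ = |CA|² = 0.022312 m²;  d cosθ + r = +0.07662 m.
|ω_lever| = |0.0699·24.09·+0.07662| / 0.022312 = 5.7814 rad/s.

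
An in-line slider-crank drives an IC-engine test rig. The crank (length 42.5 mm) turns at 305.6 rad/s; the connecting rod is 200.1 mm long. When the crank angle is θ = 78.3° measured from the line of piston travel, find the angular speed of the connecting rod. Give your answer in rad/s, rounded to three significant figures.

13.5

ω = 305.6 rad/s
The rod makes angle φ with the slider axis where L sinφ = r sinθ; differentiating, L cosφ·φ̇ = r ω cosθ.
L cosφ = √(L² − r² sin²θ) = 0.19572 m.
|ω_rod| = r ω |cosθ| / √(L² − r² sin²θ) = 0.0425·305.6·0.20279/0.19572 = 13.457 rad/s.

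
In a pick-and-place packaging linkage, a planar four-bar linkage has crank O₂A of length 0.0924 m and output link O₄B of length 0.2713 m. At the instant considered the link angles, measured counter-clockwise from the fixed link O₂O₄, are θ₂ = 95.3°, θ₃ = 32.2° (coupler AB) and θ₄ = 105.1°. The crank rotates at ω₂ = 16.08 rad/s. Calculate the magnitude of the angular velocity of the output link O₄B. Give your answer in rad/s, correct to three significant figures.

ω₂ = 16.08 rad/s
Differentiating the loop-closure r₂e^{iθ₂}+r₃e^{iθ₃}=r₁+r₄e^{iθ₄} gives r₂ω₂e^{iθ₂}+r₃ω₃e^{iθ₃}=r₄ω₄e^{iθ₄}.
Eliminating the other unknown: ω₄ = r₂ω₂ sin(θ₂−θ₃) / [r₄ sin(θ₄−θ₃)].
Numerator sine = +0.89180; denominator sine = +0.95579.
Result = 0.0924·16.08·(+0.89180) / (0.2713·(+0.95579)) = +5.1099 rad/s; magnitude 5.1099 rad/s.

5.11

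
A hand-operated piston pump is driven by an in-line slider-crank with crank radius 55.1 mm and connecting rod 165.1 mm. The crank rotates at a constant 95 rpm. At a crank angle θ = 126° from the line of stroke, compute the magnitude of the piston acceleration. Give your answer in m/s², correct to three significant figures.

ω = 2π·95/60 = 9.948 rad/s
x(θ) = r cosθ + √(L² − r² sin²θ); with ω constant, a = ω²·d²x/dθ².
d²x/dθ² = −r cosθ − r²(cos2θ)/√u − r⁴ sin²2θ/(4u^{3/2}),  u = L² − r² sin²θ = 0.0252709 m².
Substituting r = 0.0551 m, L = 0.1651 m, θ = 126°: d²x/dθ² = +0.03777 m.
a = ω²·d²x/dθ² = (9.948)²·(+0.03777) = +3.7381 m/s²;  |a| = 3.7381 m/s².

3.74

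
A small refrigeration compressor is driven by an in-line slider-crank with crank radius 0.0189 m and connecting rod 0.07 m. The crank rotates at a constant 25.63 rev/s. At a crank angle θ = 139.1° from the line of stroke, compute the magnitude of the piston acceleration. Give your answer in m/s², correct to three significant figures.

ω = 2π·25.6 = 161 rad/s
x(θ) = r cosθ + √(L² − r² sin²θ); with ω constant, a = ω²·d²x/dθ².
d²x/dθ² = −r cosθ − r²(cos2θ)/√u − r⁴ sin²2θ/(4u^{3/2}),  u = L² − r² sin²θ = 0.00474687 m².
Substituting r = 0.0189 m, L = 0.07 m, θ = 139.1°: d²x/dθ² = +0.013451 m.
a = ω²·d²x/dθ² = (161)²·(+0.013451) = +348.82 m/s²;  |a| = 348.82 m/s².

349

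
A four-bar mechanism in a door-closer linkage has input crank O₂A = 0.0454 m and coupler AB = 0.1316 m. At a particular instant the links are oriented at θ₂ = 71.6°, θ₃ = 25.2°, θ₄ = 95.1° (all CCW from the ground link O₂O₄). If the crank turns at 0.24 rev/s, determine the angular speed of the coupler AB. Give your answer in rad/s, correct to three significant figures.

0.221

ω₂ = 1.508 rad/s (from 0.24 rev/s).
Differentiating the loop-closure r₂e^{iθ₂}+r₃e^{iθ₃}=r₁+r₄e^{iθ₄} gives r₂ω₂e^{iθ₂}+r₃ω₃e^{iθ₃}=r₄ω₄e^{iθ₄}.
Eliminating the other unknown: ω₃ = r₂ω₂ sin(θ₄−θ₂) / [r₃ sin(θ₃−θ₄)].
Numerator sine = +0.39875; denominator sine = -0.93909.
Result = 0.0454·1.508·(+0.39875) / (0.1316·(-0.93909)) = -0.22089 rad/s; magnitude 0.22089 rad/s.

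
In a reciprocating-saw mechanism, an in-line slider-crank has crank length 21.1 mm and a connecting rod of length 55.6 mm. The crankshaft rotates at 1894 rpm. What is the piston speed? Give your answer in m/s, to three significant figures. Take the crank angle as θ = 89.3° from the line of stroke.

4.21

ω = 2π·1894/60 = 198.3 rad/s
For an in-line slider-crank, x = r cosθ + √(L² − r² sin²θ), so v = −rω sinθ·[1 + r cosθ/√(L² − r² sin²θ)].
With r = 0.0211 m, L = 0.0556 m, θ = 89.3°: √(L² − r² sin²θ) = 0.051441 m.
v = −0.0211·198.3·0.99993·[1 + 0.0211·0.01222/0.051441] = -4.2056 m/s.
|v| = 4.2056 m/s.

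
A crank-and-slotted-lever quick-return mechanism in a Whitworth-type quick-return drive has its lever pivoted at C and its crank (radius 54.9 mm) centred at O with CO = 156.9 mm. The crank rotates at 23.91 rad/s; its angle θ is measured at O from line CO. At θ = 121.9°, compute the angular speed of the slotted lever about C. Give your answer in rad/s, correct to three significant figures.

1.98

ω = 23.91 rad/s
Crank pin A relative to C: A = (d + r cosθ, r sinθ); lever angle φ = atan2(r sinθ, d + r cosθ).
Differentiating tanφ: φ̇ = rω(d cosθ + r)/(d² + r² + 2dr cosθ).
d² + r² + 2dr cosθ = |CA|² = 0.0185279 m²;  d cosθ + r = -0.028012 m.
|ω_lever| = |0.0549·23.91·-0.028012| / 0.0185279 = 1.9846 rad/s.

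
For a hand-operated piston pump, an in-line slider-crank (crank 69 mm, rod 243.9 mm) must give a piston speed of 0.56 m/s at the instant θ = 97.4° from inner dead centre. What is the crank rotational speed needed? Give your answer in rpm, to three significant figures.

81.2

For an in-line slider-crank, |v_piston| = rω|sinθ|·[1 + r cosθ/√(L² − r² sin²θ)].
With r = 0.069 m, L = 0.2439 m, θ = 97.4°: the bracketed kinematic factor |dx/dθ| = 0.065828 m.
ω = v/|dx/dθ| = 0.56/0.065828 = 8.507 rad/s.
N = 60ω/(2π) = 81.236 rpm.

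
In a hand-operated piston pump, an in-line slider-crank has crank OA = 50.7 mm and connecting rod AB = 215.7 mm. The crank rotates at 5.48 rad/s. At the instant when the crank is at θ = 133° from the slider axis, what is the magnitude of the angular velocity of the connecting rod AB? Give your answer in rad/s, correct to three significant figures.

0.892

ω = 5.48 rad/s
The rod makes angle φ with the slider axis where L sinφ = r sinθ; differentiating, L cosφ·φ̇ = r ω cosθ.
L cosφ = √(L² − r² sin²θ) = 0.21249 m.
|ω_rod| = r ω |cosθ| / √(L² − r² sin²θ) = 0.0507·5.48·0.68200/0.21249 = 0.89173 rad/s.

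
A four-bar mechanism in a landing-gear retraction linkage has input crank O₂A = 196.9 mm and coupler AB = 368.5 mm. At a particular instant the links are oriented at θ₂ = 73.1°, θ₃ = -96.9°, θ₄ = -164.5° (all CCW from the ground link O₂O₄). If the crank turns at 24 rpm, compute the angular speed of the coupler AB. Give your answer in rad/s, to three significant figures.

ω₂ = 2.513 rad/s (from 24 rpm).
Differentiating the loop-closure r₂e^{iθ₂}+r₃e^{iθ₃}=r₁+r₄e^{iθ₄} gives r₂ω₂e^{iθ₂}+r₃ω₃e^{iθ₃}=r₄ω₄e^{iθ₄}.
Eliminating the other unknown: ω₃ = r₂ω₂ sin(θ₄−θ₂) / [r₃ sin(θ₃−θ₄)].
Numerator sine = +0.84433; denominator sine = +0.92455.
Result = 0.1969·2.513·(+0.84433) / (0.3685·(+0.92455)) = +1.2264 rad/s; magnitude 1.2264 rad/s.

1.23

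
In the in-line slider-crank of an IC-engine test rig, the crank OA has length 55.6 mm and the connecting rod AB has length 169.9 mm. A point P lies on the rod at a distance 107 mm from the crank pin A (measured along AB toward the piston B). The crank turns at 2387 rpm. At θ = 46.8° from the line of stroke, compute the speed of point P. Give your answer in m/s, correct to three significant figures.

ω = 250 rad/s.  Crank-pin speed |V_A| = rω = 13.898 m/s, perpendicular to OA.
Rod angle: sinφ = −(r/L) sinθ ⇒ φ = -13.801°; ω_rod = −rω cosθ/√(L²−r²sin²θ) = -57.662 rad/s.
V_P = V_A + ω_rod × AP, with AP = 0.107 m along the rod.
Components: V_Px = −rω sinθ − a·ω_rod·sinφ = -11.603 m/s;  V_Py = rω cosθ + a·ω_rod·cosφ = +3.5222 m/s.
|V_P| = √(V_Px² + V_Py²) = 12.126 m/s.

12.1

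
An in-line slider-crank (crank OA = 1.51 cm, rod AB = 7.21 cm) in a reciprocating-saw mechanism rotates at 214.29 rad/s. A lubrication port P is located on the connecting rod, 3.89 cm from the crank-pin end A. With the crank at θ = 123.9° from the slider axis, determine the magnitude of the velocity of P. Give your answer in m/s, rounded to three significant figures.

ω = 214.3 rad/s.  Crank-pin speed |V_A| = rω = 3.2358 m/s, perpendicular to OA.
Rod angle: sinφ = −(r/L) sinθ ⇒ φ = -10.011°; ω_rod = −rω cosθ/√(L²−r²sin²θ) = +25.418 rad/s.
V_P = V_A + ω_rod × AP, with AP = 0.0389 m along the rod.
Components: V_Px = −rω sinθ − a·ω_rod·sinφ = -2.5139 m/s;  V_Py = rω cosθ + a·ω_rod·cosφ = -0.83103 m/s.
|V_P| = √(V_Px² + V_Py²) = 2.6477 m/s.

2.65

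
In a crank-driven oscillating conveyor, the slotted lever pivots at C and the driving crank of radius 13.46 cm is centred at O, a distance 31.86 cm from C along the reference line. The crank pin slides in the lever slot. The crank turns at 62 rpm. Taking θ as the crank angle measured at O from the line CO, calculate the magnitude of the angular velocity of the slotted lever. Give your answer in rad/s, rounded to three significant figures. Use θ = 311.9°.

1.72

ω = 6.493 rad/s (from 62 rpm).
Crank pin A relative to C: A = (d + r cosθ, r sinθ); lever angle φ = atan2(r sinθ, d + r cosθ).
Differentiating tanφ: φ̇ = rω(d cosθ + r)/(d² + r² + 2dr cosθ).
d² + r² + 2dr cosθ = |CA|² = 0.176901 m²;  d cosθ + r = +0.34737 m.
|ω_lever| = |0.1346·6.493·+0.34737| / 0.176901 = 1.716 rad/s.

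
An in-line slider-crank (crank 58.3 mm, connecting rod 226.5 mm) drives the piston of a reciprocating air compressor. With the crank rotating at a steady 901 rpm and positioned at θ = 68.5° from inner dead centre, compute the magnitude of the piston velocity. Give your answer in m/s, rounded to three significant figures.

ω = 2π·901/60 = 94.35 rad/s
For an in-line slider-crank, x = r cosθ + √(L² − r² sin²θ), so v = −rω sinθ·[1 + r cosθ/√(L² − r² sin²θ)].
With r = 0.0583 m, L = 0.2265 m, θ = 68.5°: √(L² − r² sin²θ) = 0.21991 m.
v = −0.0583·94.35·0.93042·[1 + 0.0583·0.36650/0.21991] = -5.6153 m/s.
|v| = 5.6153 m/s.

5.62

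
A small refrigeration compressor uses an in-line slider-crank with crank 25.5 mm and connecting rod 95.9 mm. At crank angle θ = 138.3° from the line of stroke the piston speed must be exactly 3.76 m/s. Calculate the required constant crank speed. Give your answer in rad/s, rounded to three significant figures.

278

For an in-line slider-crank, |v_piston| = rω|sinθ|·[1 + r cosθ/√(L² − r² sin²θ)].
With r = 0.0255 m, L = 0.0959 m, θ = 138.3°: the bracketed kinematic factor |dx/dθ| = 0.013542 m.
ω = v/|dx/dθ| = 3.76/0.013542 = 277.66 rad/s.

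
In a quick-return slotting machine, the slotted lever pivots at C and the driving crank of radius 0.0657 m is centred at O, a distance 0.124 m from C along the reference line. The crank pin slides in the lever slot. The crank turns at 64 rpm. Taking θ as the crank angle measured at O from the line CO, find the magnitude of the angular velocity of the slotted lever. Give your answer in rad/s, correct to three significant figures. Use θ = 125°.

ω = 6.702 rad/s (from 64 rpm).
Crank pin A relative to C: A = (d + r cosθ, r sinθ); lever angle φ = atan2(r sinθ, d + r cosθ).
Differentiating tanφ: φ̇ = rω(d cosθ + r)/(d² + r² + 2dr cosθ).
d² + r² + 2dr cosθ = |CA|² = 0.0103469 m²;  d cosθ + r = -0.0054235 m.
|ω_lever| = |0.0657·6.702·-0.0054235| / 0.0103469 = 0.2308 rad/s.

0.231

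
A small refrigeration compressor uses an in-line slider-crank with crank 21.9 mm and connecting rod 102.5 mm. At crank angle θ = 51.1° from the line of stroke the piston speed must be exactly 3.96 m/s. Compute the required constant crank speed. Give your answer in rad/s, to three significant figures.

For an in-line slider-crank, |v_piston| = rω|sinθ|·[1 + r cosθ/√(L² − r² sin²θ)].
With r = 0.0219 m, L = 0.1025 m, θ = 51.1°: the bracketed kinematic factor |dx/dθ| = 0.019363 m.
ω = v/|dx/dθ| = 3.96/0.019363 = 204.52 rad/s.

205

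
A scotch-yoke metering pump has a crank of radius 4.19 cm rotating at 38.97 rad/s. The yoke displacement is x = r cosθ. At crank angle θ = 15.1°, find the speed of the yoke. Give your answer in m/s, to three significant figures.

0.425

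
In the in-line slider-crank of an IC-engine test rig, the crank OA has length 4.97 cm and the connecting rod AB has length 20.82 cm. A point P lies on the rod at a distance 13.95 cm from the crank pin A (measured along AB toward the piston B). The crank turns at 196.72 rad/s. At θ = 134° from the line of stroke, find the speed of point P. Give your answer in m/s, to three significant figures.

ω = 196.7 rad/s.  Crank-pin speed |V_A| = rω = 9.777 m/s, perpendicular to OA.
Rod angle: sinφ = −(r/L) sinθ ⇒ φ = -9.888°; ω_rod = −rω cosθ/√(L²−r²sin²θ) = +33.113 rad/s.
V_P = V_A + ω_rod × AP, with AP = 0.1395 m along the rod.
Components: V_Px = −rω sinθ − a·ω_rod·sinφ = -6.2398 m/s;  V_Py = rω cosθ + a·ω_rod·cosφ = -2.2411 m/s.
|V_P| = √(V_Px² + V_Py²) = 6.63 m/s.

6.63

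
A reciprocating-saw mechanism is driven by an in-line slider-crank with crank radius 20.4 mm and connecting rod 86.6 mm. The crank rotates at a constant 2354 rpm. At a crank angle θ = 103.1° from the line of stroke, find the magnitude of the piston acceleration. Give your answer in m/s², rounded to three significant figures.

549

ω = 2π·2354/60 = 246.5 rad/s
x(θ) = r cosθ + √(L² − r² sin²θ); with ω constant, a = ω²·d²x/dθ².
d²x/dθ² = −r cosθ − r²(cos2θ)/√u − r⁴ sin²2θ/(4u^{3/2}),  u = L² − r² sin²θ = 0.00710478 m².
Substituting r = 0.0204 m, L = 0.0866 m, θ = 103.1°: d²x/dθ² = +0.0090396 m.
a = ω²·d²x/dθ² = (246.5)²·(+0.0090396) = +549.31 m/s²;  |a| = 549.31 m/s².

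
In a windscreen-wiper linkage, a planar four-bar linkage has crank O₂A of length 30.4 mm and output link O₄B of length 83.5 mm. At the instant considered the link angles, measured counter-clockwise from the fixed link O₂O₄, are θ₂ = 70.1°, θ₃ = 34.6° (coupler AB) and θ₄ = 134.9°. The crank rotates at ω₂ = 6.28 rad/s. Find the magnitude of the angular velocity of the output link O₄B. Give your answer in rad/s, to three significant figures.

1.35

ω₂ = 6.28 rad/s
Differentiating the loop-closure r₂e^{iθ₂}+r₃e^{iθ₃}=r₁+r₄e^{iθ₄} gives r₂ω₂e^{iθ₂}+r₃ω₃e^{iθ₃}=r₄ω₄e^{iθ₄}.
Eliminating the other unknown: ω₄ = r₂ω₂ sin(θ₂−θ₃) / [r₄ sin(θ₄−θ₃)].
Numerator sine = +0.58070; denominator sine = +0.98389.
Result = 0.0304·6.28·(+0.58070) / (0.0835·(+0.98389)) = +1.3494 rad/s; magnitude 1.3494 rad/s.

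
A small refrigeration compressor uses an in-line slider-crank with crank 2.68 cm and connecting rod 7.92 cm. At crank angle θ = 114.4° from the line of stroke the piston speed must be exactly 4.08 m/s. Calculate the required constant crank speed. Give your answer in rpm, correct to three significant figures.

1870

For an in-line slider-crank, |v_piston| = rω|sinθ|·[1 + r cosθ/√(L² − r² sin²θ)].
With r = 0.0268 m, L = 0.0792 m, θ = 114.4°: the bracketed kinematic factor |dx/dθ| = 0.02082 m.
ω = v/|dx/dθ| = 4.08/0.02082 = 195.96 rad/s.
N = 60ω/(2π) = 1871.3 rpm.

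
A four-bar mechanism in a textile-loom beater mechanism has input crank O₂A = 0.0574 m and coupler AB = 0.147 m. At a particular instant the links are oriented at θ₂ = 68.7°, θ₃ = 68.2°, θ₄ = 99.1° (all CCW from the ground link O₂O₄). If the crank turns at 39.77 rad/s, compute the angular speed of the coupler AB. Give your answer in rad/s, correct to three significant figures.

ω₂ = 39.77 rad/s
Differentiating the loop-closure r₂e^{iθ₂}+r₃e^{iθ₃}=r₁+r₄e^{iθ₄} gives r₂ω₂e^{iθ₂}+r₃ω₃e^{iθ₃}=r₄ω₄e^{iθ₄}.
Eliminating the other unknown: ω₃ = r₂ω₂ sin(θ₄−θ₂) / [r₃ sin(θ₃−θ₄)].
Numerator sine = +0.50603; denominator sine = -0.51354.
Result = 0.0574·39.77·(+0.50603) / (0.147·(-0.51354)) = -15.302 rad/s; magnitude 15.302 rad/s.

15.3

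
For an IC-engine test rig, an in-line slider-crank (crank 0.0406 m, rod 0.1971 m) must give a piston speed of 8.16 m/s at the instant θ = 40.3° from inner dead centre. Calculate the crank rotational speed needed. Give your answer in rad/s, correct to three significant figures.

268

For an in-line slider-crank, |v_piston| = rω|sinθ|·[1 + r cosθ/√(L² − r² sin²θ)].
With r = 0.0406 m, L = 0.1971 m, θ = 40.3°: the bracketed kinematic factor |dx/dθ| = 0.030422 m.
ω = v/|dx/dθ| = 8.16/0.030422 = 268.23 rad/s.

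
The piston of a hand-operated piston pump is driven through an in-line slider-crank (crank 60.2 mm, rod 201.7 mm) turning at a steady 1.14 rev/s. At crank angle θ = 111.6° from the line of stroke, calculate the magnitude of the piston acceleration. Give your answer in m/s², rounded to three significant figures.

1.83

ω = 2π·1.14 = 7.163 rad/s
x(θ) = r cosθ + √(L² − r² sin²θ); with ω constant, a = ω²·d²x/dθ².
d²x/dθ² = −r cosθ − r²(cos2θ)/√u − r⁴ sin²2θ/(4u^{3/2}),  u = L² − r² sin²θ = 0.03755 m².
Substituting r = 0.0602 m, L = 0.2017 m, θ = 111.6°: d²x/dθ² = +0.035583 m.
a = ω²·d²x/dθ² = (7.163)²·(+0.035583) = +1.8256 m/s²;  |a| = 1.8256 m/s².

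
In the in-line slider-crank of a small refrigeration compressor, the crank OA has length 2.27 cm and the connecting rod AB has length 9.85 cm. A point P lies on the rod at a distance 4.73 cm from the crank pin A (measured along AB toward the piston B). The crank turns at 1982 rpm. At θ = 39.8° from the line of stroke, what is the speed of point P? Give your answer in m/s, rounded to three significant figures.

3.78

ω = 207.6 rad/s.  Crank-pin speed |V_A| = rω = 4.7115 m/s, perpendicular to OA.
Rod angle: sinφ = −(r/L) sinθ ⇒ φ = -8.483°; ω_rod = −rω cosθ/√(L²−r²sin²θ) = -37.155 rad/s.
V_P = V_A + ω_rod × AP, with AP = 0.0473 m along the rod.
Components: V_Px = −rω sinθ − a·ω_rod·sinφ = -3.2751 m/s;  V_Py = rω cosθ + a·ω_rod·cosφ = +1.8815 m/s.
|V_P| = √(V_Px² + V_Py²) = 3.7771 m/s.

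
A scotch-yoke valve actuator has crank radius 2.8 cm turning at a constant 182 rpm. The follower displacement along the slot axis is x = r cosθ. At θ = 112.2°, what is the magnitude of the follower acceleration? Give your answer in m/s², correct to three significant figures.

ω = 19.06 rad/s (from 182 rpm).
x = r cosθ ⇒ ẍ = −rω² cosθ (ω constant).
|a| = rω²|cosθ| = 0.028·(19.06)²·|cos 112.2°| = 3.843 m/s².

3.84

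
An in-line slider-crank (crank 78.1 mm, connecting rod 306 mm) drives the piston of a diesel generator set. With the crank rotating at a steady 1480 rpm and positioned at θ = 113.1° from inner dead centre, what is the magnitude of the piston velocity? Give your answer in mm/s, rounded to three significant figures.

ω = 2π·1480/60 = 155 rad/s
For an in-line slider-crank, x = r cosθ + √(L² − r² sin²θ), so v = −rω sinθ·[1 + r cosθ/√(L² − r² sin²θ)].
With r = 0.0781 m, L = 0.306 m, θ = 113.1°: √(L² − r² sin²θ) = 0.29745 m.
v = −0.0781·155·0.91982·[1 + 0.0781·-0.39234/0.29745] = -9.9869 m/s.
|v| = 9.9869 m/s = 9986.9 mm/s.

9990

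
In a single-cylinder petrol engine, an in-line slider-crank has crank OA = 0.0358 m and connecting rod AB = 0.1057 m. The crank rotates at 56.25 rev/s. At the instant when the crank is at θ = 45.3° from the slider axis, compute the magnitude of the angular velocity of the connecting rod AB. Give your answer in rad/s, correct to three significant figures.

ω = 353.4 rad/s (converted from 56.25 rev/s).
The rod makes angle φ with the slider axis where L sinφ = r sinθ; differentiating, L cosφ·φ̇ = r ω cosθ.
L cosφ = √(L² − r² sin²θ) = 0.10259 m.
|ω_rod| = r ω |cosθ| / √(L² − r² sin²θ) = 0.0358·353.4·0.70339/0.10259 = 86.751 rad/s.

86.8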